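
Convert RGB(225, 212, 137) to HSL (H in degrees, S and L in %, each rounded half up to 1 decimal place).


Normalize: R'=225/255≈0.8824, G'=212/255≈0.8314, B'=137/255≈0.5373
Max=225/255, Min=137/255, Δ=Max-Min=88/255
L = (Max+Min)/2 = (225+137)/510 = 362/510 = 0.70980… → L = 71.0%
L > 0.5 → S = Δ/(2-Max-Min) = 88/(510-225-137) = 88/148 = 0.59459… → S = 59.5%
(the 1/255 factors cancel in S and H, so raw channel differences can be used)
Max is R' → H = 60 × (((G-B)/Δ) mod 6) = 60 × (((212-137)/88) mod 6)
  75/88 = 0.8522…
  H = 60 × 0.8522… = 51.136…° → H = 51.1°
= HSL(51.1°, 59.5%, 71.0%)


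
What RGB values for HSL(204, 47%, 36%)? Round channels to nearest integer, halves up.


H=204°, S=0.47, L=0.36
C = (1-|2L-1|)×S = (1-|-0.28|)×0.47 = 0.3384
H' = H/60 = 204/60 ≈ 3.4000; X = C×(1-|H' mod 2 - 1|) = 0.20304
m = L - C/2 = 0.36 - 0.1692 = 0.1908
Sector ⌊H'⌋ = 3 → (R',G',B') = (0.0, 0.20304, 0.3384)
RGB = ((R'+m)×255, (G'+m)×255, (B'+m)×255) = (48.654, 100.4292, 134.946)
Round half up → RGB(49, 100, 135)


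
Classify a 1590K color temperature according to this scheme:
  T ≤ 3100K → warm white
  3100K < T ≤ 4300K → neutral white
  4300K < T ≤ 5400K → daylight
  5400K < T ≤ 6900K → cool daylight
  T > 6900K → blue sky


Temperature: 1590K
1590K ≤ 3100K → warm white
Classification: warm white


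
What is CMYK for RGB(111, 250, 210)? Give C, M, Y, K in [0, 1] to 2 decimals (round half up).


R'=111/255≈0.4353, G'=250/255≈0.9804, B'=210/255≈0.8235
K = 1 - max(R',G',B') = 1 - 250/255 = 5/255 = 0.01960… → 0.02
(1-R'-K)/(1-K) simplifies to (max-R)/max with max = 250:
C = (250-111)/250 = 139/250 = 0.556 → 0.56
M = (250-250)/250 = 0/250 = 0 → 0.00
Y = (250-210)/250 = 40/250 = 0.16 → 0.16
= CMYK(0.56, 0.00, 0.16, 0.02)


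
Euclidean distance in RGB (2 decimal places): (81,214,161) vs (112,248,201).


d = √[(R₁-R₂)² + (G₁-G₂)² + (B₁-B₂)²]
d = √[(81-112)² + (214-248)² + (161-201)²]
d = √[961 + 1156 + 1600]
d = √3717
d ≈ 60.97


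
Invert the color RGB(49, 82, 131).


Invert: (255-R, 255-G, 255-B)
R: 255-49 = 206
G: 255-82 = 173
B: 255-131 = 124
= RGB(206, 173, 124)


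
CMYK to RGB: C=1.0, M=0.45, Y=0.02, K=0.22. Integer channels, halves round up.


R = 255 × (1-C) × (1-K) = 255 × 0.00 × 0.78 = 0
G = 255 × (1-M) × (1-K) = 255 × 0.55 × 0.78 = 109.395 → 109
B = 255 × (1-Y) × (1-K) = 255 × 0.98 × 0.78 = 194.922 → 195
= RGB(0, 109, 195)


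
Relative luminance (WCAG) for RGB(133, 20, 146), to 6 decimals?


Linearize each channel (sRGB transfer function): c = v/255; c_lin = c/12.92 if c ≤ 0.04045, else ((c+0.055)/1.055)^2.4
  R: 133/255 ≈ 0.521569 > 0.04045 → ((0.521569+0.055)/1.055)^2.4 ≈ 0.234551
  G: 20/255 ≈ 0.078431 > 0.04045 → ((0.078431+0.055)/1.055)^2.4 ≈ 0.006995
  B: 146/255 ≈ 0.572549 > 0.04045 → ((0.572549+0.055)/1.055)^2.4 ≈ 0.287441
R_lin = 0.234551, G_lin = 0.006995, B_lin = 0.287441
L = 0.2126×R + 0.7152×G + 0.0722×B
L = 0.2126×0.234551 + 0.7152×0.006995 + 0.0722×0.287441
L ≈ 0.075622


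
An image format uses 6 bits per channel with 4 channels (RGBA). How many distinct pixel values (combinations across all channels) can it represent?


Total bits = 6 bits/channel × 4 channels = 24 bits
Distinct pixel values = 2^24
= 16,777,216 pixel values


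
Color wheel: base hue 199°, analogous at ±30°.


Base hue: 199°
Left analog: (199 - 30) mod 360 = 169°
Right analog: (199 + 30) mod 360 = 229°
Analogous hues = 169° and 229°


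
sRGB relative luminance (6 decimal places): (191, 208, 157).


Linearize each channel (sRGB transfer function): c = v/255; c_lin = c/12.92 if c ≤ 0.04045, else ((c+0.055)/1.055)^2.4
  R: 191/255 ≈ 0.749020 > 0.04045 → ((0.749020+0.055)/1.055)^2.4 ≈ 0.520996
  G: 208/255 ≈ 0.815686 > 0.04045 → ((0.815686+0.055)/1.055)^2.4 ≈ 0.630757
  B: 157/255 ≈ 0.615686 > 0.04045 → ((0.615686+0.055)/1.055)^2.4 ≈ 0.337164
R_lin = 0.520996, G_lin = 0.630757, B_lin = 0.337164
L = 0.2126×R + 0.7152×G + 0.0722×B
L = 0.2126×0.520996 + 0.7152×0.630757 + 0.0722×0.337164
L ≈ 0.586224


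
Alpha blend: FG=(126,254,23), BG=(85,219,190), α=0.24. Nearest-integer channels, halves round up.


C = α×F + (1-α)×B, with 1-α = 0.76
R: 0.24×126 + 0.76×85 = 30.24 + 64.60 = 94.84 → 95
G: 0.24×254 + 0.76×219 = 60.96 + 166.44 = 227.40 → 227
B: 0.24×23 + 0.76×190 = 5.52 + 144.40 = 149.92 → 150
= RGB(95, 227, 150)


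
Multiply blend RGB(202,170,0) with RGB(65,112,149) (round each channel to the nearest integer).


Multiply: C = A×B/255, rounded to nearest integer
R: 202×65/255 = 13130/255 ≈ 51.490 → 51
G: 170×112/255 = 19040/255 ≈ 74.667 → 75
B: 0×149/255 = 0/255 ≈ 0.000 → 0
= RGB(51, 75, 0)


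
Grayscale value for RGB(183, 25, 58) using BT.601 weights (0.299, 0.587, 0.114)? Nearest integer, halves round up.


Gray = 0.299×R + 0.587×G + 0.114×B
Gray = 0.299×183 + 0.587×25 + 0.114×58
Gray = 54.717 + 14.675 + 6.612
Gray = 76.004 → round half up → 76
Gray = 76


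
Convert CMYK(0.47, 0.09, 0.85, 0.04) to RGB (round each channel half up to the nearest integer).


R = 255 × (1-C) × (1-K) = 255 × 0.53 × 0.96 = 129.744 → 130
G = 255 × (1-M) × (1-K) = 255 × 0.91 × 0.96 = 222.768 → 223
B = 255 × (1-Y) × (1-K) = 255 × 0.15 × 0.96 = 36.72 → 37
= RGB(130, 223, 37)


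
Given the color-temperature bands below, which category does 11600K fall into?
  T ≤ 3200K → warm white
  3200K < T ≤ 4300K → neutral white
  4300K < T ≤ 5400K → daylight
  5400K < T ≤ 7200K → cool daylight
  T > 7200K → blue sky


Temperature: 11600K
11600K > 7200K → blue sky
Classification: blue sky


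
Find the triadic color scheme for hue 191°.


Triadic: equally spaced at 120° intervals
H1 = 191°
H2 = (191 + 120) mod 360 = 311°
H3 = (191 + 240) mod 360 = 71°
Triadic = 191°, 311°, 71°


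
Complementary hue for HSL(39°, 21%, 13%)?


Complement = opposite side of color wheel = hue + 180°
H' = (39 + 180) mod 360 = 219°
S and L unchanged.
= HSL(219°, 21%, 13%)


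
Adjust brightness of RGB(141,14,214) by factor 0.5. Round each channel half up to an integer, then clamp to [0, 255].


Multiply each channel by 0.5, round half up, clamp to [0, 255]
R: 141×0.5 = 70.5 → round → 71
G: 14×0.5 = 7
B: 214×0.5 = 107
= RGB(71, 7, 107)


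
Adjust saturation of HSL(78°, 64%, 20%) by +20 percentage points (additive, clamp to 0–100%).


Original S = 64%
Adjustment = +20 percentage points
New S = 64 + (20) = 84
Clamp to [0, 100] → 84
= HSL(78°, 84%, 20%)


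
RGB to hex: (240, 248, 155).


R = 240 → F0 (hex)
G = 248 → F8 (hex)
B = 155 → 9B (hex)
Hex = #F0F89B


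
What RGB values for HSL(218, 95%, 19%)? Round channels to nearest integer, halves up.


H=218°, S=0.95, L=0.19
C = (1-|2L-1|)×S = (1-|-0.62|)×0.95 = 0.361
H' = H/60 = 218/60 ≈ 3.6333; X = C×(1-|H' mod 2 - 1|) ≈ 0.1324
m = L - C/2 = 0.19 - 0.1805 = 0.0095
Sector ⌊H'⌋ = 3 → (R',G',B') = (0.0, ≈0.1324, 0.361)
RGB = ((R'+m)×255, (G'+m)×255, (B'+m)×255) = (2.4225, 36.176, 94.4775)
Round half up → RGB(2, 36, 94)


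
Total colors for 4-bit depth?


Colors = 2^bits = 2^4
= 16 colors


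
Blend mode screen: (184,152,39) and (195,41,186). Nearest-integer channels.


Screen: C = 255 - (255-A)×(255-B)/255, rounded to nearest integer
R: 255 - (255-184)×(255-195)/255 = 255 - 4260/255 ≈ 255 - 16.706 = 238.294 → 238
G: 255 - (255-152)×(255-41)/255 = 255 - 22042/255 ≈ 255 - 86.439 = 168.561 → 169
B: 255 - (255-39)×(255-186)/255 = 255 - 14904/255 ≈ 255 - 58.447 = 196.553 → 197
= RGB(238, 169, 197)


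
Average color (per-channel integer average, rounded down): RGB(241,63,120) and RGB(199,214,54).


Midpoint: each channel = ⌊(C₁+C₂)/2⌋
R: ⌊(241+199)/2⌋ = 220
G: ⌊(63+214)/2⌋ = 138
B: ⌊(120+54)/2⌋ = 87
= RGB(220, 138, 87)


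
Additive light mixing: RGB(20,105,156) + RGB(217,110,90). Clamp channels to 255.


Additive: each channel = min(255, C₁+C₂)
R: 20+217 = 237 → 237
G: 105+110 = 215 → 215
B: 156+90 = 246 → 246
= RGB(237, 215, 246)


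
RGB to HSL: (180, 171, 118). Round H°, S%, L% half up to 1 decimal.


Normalize: R'=180/255≈0.7059, G'=171/255≈0.6706, B'=118/255≈0.4627
Max=180/255, Min=118/255, Δ=Max-Min=62/255
L = (Max+Min)/2 = (180+118)/510 = 298/510 = 0.58431… → L = 58.4%
L > 0.5 → S = Δ/(2-Max-Min) = 62/(510-180-118) = 62/212 = 0.29245… → S = 29.2%
(the 1/255 factors cancel in S and H, so raw channel differences can be used)
Max is R' → H = 60 × (((G-B)/Δ) mod 6) = 60 × (((171-118)/62) mod 6)
  53/62 = 0.8548…
  H = 60 × 0.8548… = 51.290…° → H = 51.3°
= HSL(51.3°, 29.2%, 58.4%)


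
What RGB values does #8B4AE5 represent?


8B → 139 (R)
4A → 74 (G)
E5 → 229 (B)
= RGB(139, 74, 229)


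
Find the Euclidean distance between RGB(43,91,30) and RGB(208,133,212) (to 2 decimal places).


d = √[(R₁-R₂)² + (G₁-G₂)² + (B₁-B₂)²]
d = √[(43-208)² + (91-133)² + (30-212)²]
d = √[27225 + 1764 + 33124]
d = √62113
d ≈ 249.22


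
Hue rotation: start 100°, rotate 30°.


New hue = (H + rotation) mod 360
New hue = (100 + 30) mod 360
= 130 mod 360
= 130°


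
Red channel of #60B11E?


Color: #60B11E
R = 60 = 96
G = B1 = 177
B = 1E = 30
Red = 96


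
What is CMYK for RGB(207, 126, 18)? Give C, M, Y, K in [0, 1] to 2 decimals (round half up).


R'=207/255≈0.8118, G'=126/255≈0.4941, B'=18/255≈0.0706
K = 1 - max(R',G',B') = 1 - 207/255 = 48/255 = 0.18823… → 0.19
(1-R'-K)/(1-K) simplifies to (max-R)/max with max = 207:
C = (207-207)/207 = 0/207 = 0 → 0.00
M = (207-126)/207 = 81/207 = 0.39130… → 0.39
Y = (207-18)/207 = 189/207 = 0.91304… → 0.91
= CMYK(0.00, 0.39, 0.91, 0.19)


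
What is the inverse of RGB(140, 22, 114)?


Invert: (255-R, 255-G, 255-B)
R: 255-140 = 115
G: 255-22 = 233
B: 255-114 = 141
= RGB(115, 233, 141)


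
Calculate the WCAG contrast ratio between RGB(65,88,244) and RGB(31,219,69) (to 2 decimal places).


Linearize each sRGB channel c=v/255: c/12.92 if c ≤ 0.04045 else ((c+0.055)/1.055)^2.4
L = 0.2126×R_lin + 0.7152×G_lin + 0.0722×B_lin
Color 1 (65,88,244):
  R=65: 65/255≈0.2549 > 0.04045 → ((0.2549+0.055)/1.055)^2.4 ≈ 0.05286
  G=88: 88/255≈0.3451 > 0.04045 → ((0.3451+0.055)/1.055)^2.4 ≈ 0.09759
  B=244: 244/255≈0.9569 > 0.04045 → ((0.9569+0.055)/1.055)^2.4 ≈ 0.90466
  L1 = 0.2126×0.05286 + 0.7152×0.09759 + 0.0722×0.90466 ≈ 0.14635
Color 2 (31,219,69):
  R=31: 31/255≈0.1216 > 0.04045 → ((0.1216+0.055)/1.055)^2.4 ≈ 0.01370
  G=219: 219/255≈0.8588 > 0.04045 → ((0.8588+0.055)/1.055)^2.4 ≈ 0.70838
  B=69: 69/255≈0.2706 > 0.04045 → ((0.2706+0.055)/1.055)^2.4 ≈ 0.05951
  L2 = 0.2126×0.01370 + 0.7152×0.70838 + 0.0722×0.05951 ≈ 0.51384
Lighter = 0.51384, Darker = 0.14635
Ratio = (L_lighter + 0.05) / (L_darker + 0.05)
Ratio = (0.51384 + 0.05) / (0.14635 + 0.05) = 0.56384 / 0.19635 ≈ 2.8716
Ratio ≈ 2.87:1


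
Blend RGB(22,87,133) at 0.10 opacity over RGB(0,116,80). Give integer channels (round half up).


C = α×F + (1-α)×B, with 1-α = 0.90
R: 0.10×22 + 0.90×0 = 2.20 + 0.00 = 2.20 → 2
G: 0.10×87 + 0.90×116 = 8.70 + 104.40 = 113.10 → 113
B: 0.10×133 + 0.90×80 = 13.30 + 72.00 = 85.30 → 85
= RGB(2, 113, 85)


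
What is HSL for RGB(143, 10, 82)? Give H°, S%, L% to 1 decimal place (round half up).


Normalize: R'=143/255≈0.5608, G'=10/255≈0.0392, B'=82/255≈0.3216
Max=143/255, Min=10/255, Δ=Max-Min=133/255
L = (Max+Min)/2 = (143+10)/510 = 153/510 = 0.3 → L = 30.0%
L ≤ 0.5 → S = Δ/(Max+Min) = 133/(143+10) = 133/153 = 0.86928… → S = 86.9%
(the 1/255 factors cancel in S and H, so raw channel differences can be used)
Max is R' → H = 60 × (((G-B)/Δ) mod 6) = 60 × (((10-82)/133) mod 6)
  (-72)/133 = -0.5413…; negative, so add 6 → 5.4586…
  H = 60 × 5.4586… = 327.518…° → H = 327.5°
= HSL(327.5°, 86.9%, 30.0%)


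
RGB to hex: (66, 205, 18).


R = 66 → 42 (hex)
G = 205 → CD (hex)
B = 18 → 12 (hex)
Hex = #42CD12


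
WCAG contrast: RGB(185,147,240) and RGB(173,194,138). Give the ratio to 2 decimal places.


Linearize each sRGB channel c=v/255: c/12.92 if c ≤ 0.04045 else ((c+0.055)/1.055)^2.4
L = 0.2126×R_lin + 0.7152×G_lin + 0.0722×B_lin
Color 1 (185,147,240):
  R=185: 185/255≈0.7255 > 0.04045 → ((0.7255+0.055)/1.055)^2.4 ≈ 0.48515
  G=147: 147/255≈0.5765 > 0.04045 → ((0.5765+0.055)/1.055)^2.4 ≈ 0.29177
  B=240: 240/255≈0.9412 > 0.04045 → ((0.9412+0.055)/1.055)^2.4 ≈ 0.87137
  L1 = 0.2126×0.48515 + 0.7152×0.29177 + 0.0722×0.87137 ≈ 0.37473
Color 2 (173,194,138):
  R=173: 173/255≈0.6784 > 0.04045 → ((0.6784+0.055)/1.055)^2.4 ≈ 0.41789
  G=194: 194/255≈0.7608 > 0.04045 → ((0.7608+0.055)/1.055)^2.4 ≈ 0.53948
  B=138: 138/255≈0.5412 > 0.04045 → ((0.5412+0.055)/1.055)^2.4 ≈ 0.25415
  L2 = 0.2126×0.41789 + 0.7152×0.53948 + 0.0722×0.25415 ≈ 0.49303
Lighter = 0.49303, Darker = 0.37473
Ratio = (L_lighter + 0.05) / (L_darker + 0.05)
Ratio = (0.49303 + 0.05) / (0.37473 + 0.05) = 0.54303 / 0.42473 ≈ 1.2785
Ratio ≈ 1.28:1


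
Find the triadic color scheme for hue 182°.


Triadic: equally spaced at 120° intervals
H1 = 182°
H2 = (182 + 120) mod 360 = 302°
H3 = (182 + 240) mod 360 = 62°
Triadic = 182°, 302°, 62°


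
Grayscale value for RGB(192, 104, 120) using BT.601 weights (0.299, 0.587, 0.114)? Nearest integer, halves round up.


Gray = 0.299×R + 0.587×G + 0.114×B
Gray = 0.299×192 + 0.587×104 + 0.114×120
Gray = 57.408 + 61.048 + 13.680
Gray = 132.136 → round half up → 132
Gray = 132


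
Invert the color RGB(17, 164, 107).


Invert: (255-R, 255-G, 255-B)
R: 255-17 = 238
G: 255-164 = 91
B: 255-107 = 148
= RGB(238, 91, 148)


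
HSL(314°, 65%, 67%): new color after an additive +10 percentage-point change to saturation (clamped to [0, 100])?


Original S = 65%
Adjustment = +10 percentage points
New S = 65 + (10) = 75
Clamp to [0, 100] → 75
= HSL(314°, 75%, 67%)


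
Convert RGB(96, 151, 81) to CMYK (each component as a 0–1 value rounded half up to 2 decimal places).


R'=96/255≈0.3765, G'=151/255≈0.5922, B'=81/255≈0.3176
K = 1 - max(R',G',B') = 1 - 151/255 = 104/255 = 0.40784… → 0.41
(1-R'-K)/(1-K) simplifies to (max-R)/max with max = 151:
C = (151-96)/151 = 55/151 = 0.36423… → 0.36
M = (151-151)/151 = 0/151 = 0 → 0.00
Y = (151-81)/151 = 70/151 = 0.46357… → 0.46
= CMYK(0.36, 0.00, 0.46, 0.41)


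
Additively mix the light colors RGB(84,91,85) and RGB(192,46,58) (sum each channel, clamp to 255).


Additive: each channel = min(255, C₁+C₂)
R: 84+192 = 276 → 255
G: 91+46 = 137 → 137
B: 85+58 = 143 → 143
= RGB(255, 137, 143)


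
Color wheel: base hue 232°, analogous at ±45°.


Base hue: 232°
Left analog: (232 - 45) mod 360 = 187°
Right analog: (232 + 45) mod 360 = 277°
Analogous hues = 187° and 277°


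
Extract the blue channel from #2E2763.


Color: #2E2763
R = 2E = 46
G = 27 = 39
B = 63 = 99
Blue = 99


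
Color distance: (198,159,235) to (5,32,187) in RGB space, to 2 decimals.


d = √[(R₁-R₂)² + (G₁-G₂)² + (B₁-B₂)²]
d = √[(198-5)² + (159-32)² + (235-187)²]
d = √[37249 + 16129 + 2304]
d = √55682
d ≈ 235.97


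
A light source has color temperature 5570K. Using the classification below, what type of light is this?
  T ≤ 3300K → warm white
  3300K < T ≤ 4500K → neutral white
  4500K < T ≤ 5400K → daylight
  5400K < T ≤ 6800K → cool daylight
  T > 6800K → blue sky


Temperature: 5570K
5400K < 5570K ≤ 6800K → cool daylight
Classification: cool daylight


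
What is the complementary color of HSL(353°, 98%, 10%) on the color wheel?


Complement = opposite side of color wheel = hue + 180°
H' = (353 + 180) mod 360 = 173°
S and L unchanged.
= HSL(173°, 98%, 10%)


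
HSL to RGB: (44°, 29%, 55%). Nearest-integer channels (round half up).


H=44°, S=0.29, L=0.55
C = (1-|2L-1|)×S = (1-|0.10|)×0.29 = 0.261
H' = H/60 = 44/60 ≈ 0.7333; X = C×(1-|H' mod 2 - 1|) = 0.1914
m = L - C/2 = 0.55 - 0.1305 = 0.4195
Sector ⌊H'⌋ = 0 → (R',G',B') = (0.261, 0.1914, 0.0)
RGB = ((R'+m)×255, (G'+m)×255, (B'+m)×255) = (173.5275, 155.7795, 106.9725)
Round half up → RGB(174, 156, 107)


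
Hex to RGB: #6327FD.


63 → 99 (R)
27 → 39 (G)
FD → 253 (B)
= RGB(99, 39, 253)


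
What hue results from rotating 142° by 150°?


New hue = (H + rotation) mod 360
New hue = (142 + 150) mod 360
= 292 mod 360
= 292°


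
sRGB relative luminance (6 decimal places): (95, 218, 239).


Linearize each channel (sRGB transfer function): c = v/255; c_lin = c/12.92 if c ≤ 0.04045, else ((c+0.055)/1.055)^2.4
  R: 95/255 ≈ 0.372549 > 0.04045 → ((0.372549+0.055)/1.055)^2.4 ≈ 0.114435
  G: 218/255 ≈ 0.854902 > 0.04045 → ((0.854902+0.055)/1.055)^2.4 ≈ 0.701102
  B: 239/255 ≈ 0.937255 > 0.04045 → ((0.937255+0.055)/1.055)^2.4 ≈ 0.863157
R_lin = 0.114435, G_lin = 0.701102, B_lin = 0.863157
L = 0.2126×R + 0.7152×G + 0.0722×B
L = 0.2126×0.114435 + 0.7152×0.701102 + 0.0722×0.863157
L ≈ 0.588077


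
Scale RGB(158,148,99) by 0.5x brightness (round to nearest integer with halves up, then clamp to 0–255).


Multiply each channel by 0.5, round half up, clamp to [0, 255]
R: 158×0.5 = 79
G: 148×0.5 = 74
B: 99×0.5 = 49.5 → round → 50
= RGB(79, 74, 50)


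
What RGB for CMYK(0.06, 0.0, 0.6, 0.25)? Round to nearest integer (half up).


R = 255 × (1-C) × (1-K) = 255 × 0.94 × 0.75 = 179.775 → 180
G = 255 × (1-M) × (1-K) = 255 × 1.00 × 0.75 = 191.25 → 191
B = 255 × (1-Y) × (1-K) = 255 × 0.40 × 0.75 = 76.5 → 77
= RGB(180, 191, 77)


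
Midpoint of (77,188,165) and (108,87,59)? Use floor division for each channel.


Midpoint: each channel = ⌊(C₁+C₂)/2⌋
R: ⌊(77+108)/2⌋ = 92
G: ⌊(188+87)/2⌋ = 137
B: ⌊(165+59)/2⌋ = 112
= RGB(92, 137, 112)


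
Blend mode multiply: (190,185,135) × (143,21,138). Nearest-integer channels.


Multiply: C = A×B/255, rounded to nearest integer
R: 190×143/255 = 27170/255 ≈ 106.549 → 107
G: 185×21/255 = 3885/255 ≈ 15.235 → 15
B: 135×138/255 = 18630/255 ≈ 73.059 → 73
= RGB(107, 15, 73)


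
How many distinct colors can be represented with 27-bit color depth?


Colors = 2^bits = 2^27
= 134,217,728 colors


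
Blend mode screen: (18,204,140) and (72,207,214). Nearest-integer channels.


Screen: C = 255 - (255-A)×(255-B)/255, rounded to nearest integer
R: 255 - (255-18)×(255-72)/255 = 255 - 43371/255 ≈ 255 - 170.082 = 84.918 → 85
G: 255 - (255-204)×(255-207)/255 = 255 - 2448/255 ≈ 255 - 9.600 = 245.400 → 245
B: 255 - (255-140)×(255-214)/255 = 255 - 4715/255 ≈ 255 - 18.490 = 236.510 → 237
= RGB(85, 245, 237)


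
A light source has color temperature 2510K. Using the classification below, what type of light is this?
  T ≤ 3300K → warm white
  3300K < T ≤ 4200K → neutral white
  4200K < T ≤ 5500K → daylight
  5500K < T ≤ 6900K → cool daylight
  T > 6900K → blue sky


Temperature: 2510K
2510K ≤ 3300K → warm white
Classification: warm white


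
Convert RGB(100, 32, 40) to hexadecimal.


R = 100 → 64 (hex)
G = 32 → 20 (hex)
B = 40 → 28 (hex)
Hex = #642028


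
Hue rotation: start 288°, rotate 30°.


New hue = (H + rotation) mod 360
New hue = (288 + 30) mod 360
= 318 mod 360
= 318°


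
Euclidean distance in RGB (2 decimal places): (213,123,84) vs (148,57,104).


d = √[(R₁-R₂)² + (G₁-G₂)² + (B₁-B₂)²]
d = √[(213-148)² + (123-57)² + (84-104)²]
d = √[4225 + 4356 + 400]
d = √8981
d ≈ 94.77


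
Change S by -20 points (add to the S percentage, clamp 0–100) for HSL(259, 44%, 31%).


Original S = 44%
Adjustment = -20 percentage points
New S = 44 + (-20) = 24
Clamp to [0, 100] → 24
= HSL(259°, 24%, 31%)


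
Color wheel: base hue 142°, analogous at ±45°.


Base hue: 142°
Left analog: (142 - 45) mod 360 = 97°
Right analog: (142 + 45) mod 360 = 187°
Analogous hues = 97° and 187°


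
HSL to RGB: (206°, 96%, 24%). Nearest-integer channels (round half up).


H=206°, S=0.96, L=0.24
C = (1-|2L-1|)×S = (1-|-0.52|)×0.96 = 0.4608
H' = H/60 = 206/60 ≈ 3.4333; X = C×(1-|H' mod 2 - 1|) = 0.26112
m = L - C/2 = 0.24 - 0.2304 = 0.0096
Sector ⌊H'⌋ = 3 → (R',G',B') = (0.0, 0.26112, 0.4608)
RGB = ((R'+m)×255, (G'+m)×255, (B'+m)×255) = (2.448, 69.0336, 119.952)
Round half up → RGB(2, 69, 120)


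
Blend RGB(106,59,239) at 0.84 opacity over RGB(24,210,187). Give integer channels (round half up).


C = α×F + (1-α)×B, with 1-α = 0.16
R: 0.84×106 + 0.16×24 = 89.04 + 3.84 = 92.88 → 93
G: 0.84×59 + 0.16×210 = 49.56 + 33.60 = 83.16 → 83
B: 0.84×239 + 0.16×187 = 200.76 + 29.92 = 230.68 → 231
= RGB(93, 83, 231)


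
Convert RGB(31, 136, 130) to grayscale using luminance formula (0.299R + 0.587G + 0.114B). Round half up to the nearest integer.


Gray = 0.299×R + 0.587×G + 0.114×B
Gray = 0.299×31 + 0.587×136 + 0.114×130
Gray = 9.269 + 79.832 + 14.820
Gray = 103.921 → round half up → 104
Gray = 104


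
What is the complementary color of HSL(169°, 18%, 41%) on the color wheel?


Complement = opposite side of color wheel = hue + 180°
H' = (169 + 180) mod 360 = 349°
S and L unchanged.
= HSL(349°, 18%, 41%)


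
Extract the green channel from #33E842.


Color: #33E842
R = 33 = 51
G = E8 = 232
B = 42 = 66
Green = 232


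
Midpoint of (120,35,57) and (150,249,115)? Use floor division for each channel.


Midpoint: each channel = ⌊(C₁+C₂)/2⌋
R: ⌊(120+150)/2⌋ = 135
G: ⌊(35+249)/2⌋ = 142
B: ⌊(57+115)/2⌋ = 86
= RGB(135, 142, 86)


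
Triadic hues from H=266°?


Triadic: equally spaced at 120° intervals
H1 = 266°
H2 = (266 + 120) mod 360 = 26°
H3 = (266 + 240) mod 360 = 146°
Triadic = 266°, 26°, 146°


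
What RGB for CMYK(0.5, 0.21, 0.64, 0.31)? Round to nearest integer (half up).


R = 255 × (1-C) × (1-K) = 255 × 0.50 × 0.69 = 87.975 → 88
G = 255 × (1-M) × (1-K) = 255 × 0.79 × 0.69 = 139.0005 → 139
B = 255 × (1-Y) × (1-K) = 255 × 0.36 × 0.69 = 63.342 → 63
= RGB(88, 139, 63)


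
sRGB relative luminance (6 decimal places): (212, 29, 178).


Linearize each channel (sRGB transfer function): c = v/255; c_lin = c/12.92 if c ≤ 0.04045, else ((c+0.055)/1.055)^2.4
  R: 212/255 ≈ 0.831373 > 0.04045 → ((0.831373+0.055)/1.055)^2.4 ≈ 0.658375
  G: 29/255 ≈ 0.113725 > 0.04045 → ((0.113725+0.055)/1.055)^2.4 ≈ 0.012286
  B: 178/255 ≈ 0.698039 > 0.04045 → ((0.698039+0.055)/1.055)^2.4 ≈ 0.445201
R_lin = 0.658375, G_lin = 0.012286, B_lin = 0.445201
L = 0.2126×R + 0.7152×G + 0.0722×B
L = 0.2126×0.658375 + 0.7152×0.012286 + 0.0722×0.445201
L ≈ 0.180901


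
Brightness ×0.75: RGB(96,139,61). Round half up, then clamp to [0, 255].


Multiply each channel by 0.75, round half up, clamp to [0, 255]
R: 96×0.75 = 72
G: 139×0.75 = 104.25 → round → 104
B: 61×0.75 = 45.75 → round → 46
= RGB(72, 104, 46)


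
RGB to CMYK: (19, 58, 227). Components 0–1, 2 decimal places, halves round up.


R'=19/255≈0.0745, G'=58/255≈0.2275, B'=227/255≈0.8902
K = 1 - max(R',G',B') = 1 - 227/255 = 28/255 = 0.10980… → 0.11
(1-R'-K)/(1-K) simplifies to (max-R)/max with max = 227:
C = (227-19)/227 = 208/227 = 0.91629… → 0.92
M = (227-58)/227 = 169/227 = 0.74449… → 0.74
Y = (227-227)/227 = 0/227 = 0 → 0.00
= CMYK(0.92, 0.74, 0.00, 0.11)


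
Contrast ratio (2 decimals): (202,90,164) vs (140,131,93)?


Linearize each sRGB channel c=v/255: c/12.92 if c ≤ 0.04045 else ((c+0.055)/1.055)^2.4
L = 0.2126×R_lin + 0.7152×G_lin + 0.0722×B_lin
Color 1 (202,90,164):
  R=202: 202/255≈0.7922 > 0.04045 → ((0.7922+0.055)/1.055)^2.4 ≈ 0.59062
  G=90: 90/255≈0.3529 > 0.04045 → ((0.3529+0.055)/1.055)^2.4 ≈ 0.10224
  B=164: 164/255≈0.6431 > 0.04045 → ((0.6431+0.055)/1.055)^2.4 ≈ 0.37124
  L1 = 0.2126×0.59062 + 0.7152×0.10224 + 0.0722×0.37124 ≈ 0.22549
Color 2 (140,131,93):
  R=140: 140/255≈0.5490 > 0.04045 → ((0.5490+0.055)/1.055)^2.4 ≈ 0.26225
  G=131: 131/255≈0.5137 > 0.04045 → ((0.5137+0.055)/1.055)^2.4 ≈ 0.22697
  B=93: 93/255≈0.3647 > 0.04045 → ((0.3647+0.055)/1.055)^2.4 ≈ 0.10946
  L2 = 0.2126×0.26225 + 0.7152×0.22697 + 0.0722×0.10946 ≈ 0.22598
Lighter = 0.22598, Darker = 0.22549
Ratio = (L_lighter + 0.05) / (L_darker + 0.05)
Ratio = (0.22598 + 0.05) / (0.22549 + 0.05) = 0.27598 / 0.27549 ≈ 1.0018
Ratio ≈ 1.00:1


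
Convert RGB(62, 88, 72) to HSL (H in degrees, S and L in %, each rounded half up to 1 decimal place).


Normalize: R'=62/255≈0.2431, G'=88/255≈0.3451, B'=72/255≈0.2824
Max=88/255, Min=62/255, Δ=Max-Min=26/255
L = (Max+Min)/2 = (88+62)/510 = 150/510 = 0.29411… → L = 29.4%
L ≤ 0.5 → S = Δ/(Max+Min) = 26/(88+62) = 26/150 = 0.17333… → S = 17.3%
(the 1/255 factors cancel in S and H, so raw channel differences can be used)
Max is G' → H = 60 × ((B-R)/Δ + 2) = 60 × ((72-62)/26 + 2)
  10/26 + 2 = 0.3846… + 2 = 2.3846…
  H = 60 × 2.3846… = 143.076…° → H = 143.1°
= HSL(143.1°, 17.3%, 29.4%)


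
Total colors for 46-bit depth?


Colors = 2^bits = 2^46
= 70,368,744,177,664 colors


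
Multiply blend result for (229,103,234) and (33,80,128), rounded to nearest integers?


Multiply: C = A×B/255, rounded to nearest integer
R: 229×33/255 = 7557/255 ≈ 29.635 → 30
G: 103×80/255 = 8240/255 ≈ 32.314 → 32
B: 234×128/255 = 29952/255 ≈ 117.459 → 117
= RGB(30, 32, 117)


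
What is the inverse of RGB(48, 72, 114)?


Invert: (255-R, 255-G, 255-B)
R: 255-48 = 207
G: 255-72 = 183
B: 255-114 = 141
= RGB(207, 183, 141)


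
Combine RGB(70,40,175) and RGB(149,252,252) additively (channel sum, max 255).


Additive: each channel = min(255, C₁+C₂)
R: 70+149 = 219 → 219
G: 40+252 = 292 → 255
B: 175+252 = 427 → 255
= RGB(219, 255, 255)


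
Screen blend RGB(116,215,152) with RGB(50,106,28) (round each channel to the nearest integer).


Screen: C = 255 - (255-A)×(255-B)/255, rounded to nearest integer
R: 255 - (255-116)×(255-50)/255 = 255 - 28495/255 ≈ 255 - 111.745 = 143.255 → 143
G: 255 - (255-215)×(255-106)/255 = 255 - 5960/255 ≈ 255 - 23.373 = 231.627 → 232
B: 255 - (255-152)×(255-28)/255 = 255 - 23381/255 ≈ 255 - 91.690 = 163.310 → 163
= RGB(143, 232, 163)


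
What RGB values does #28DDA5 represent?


28 → 40 (R)
DD → 221 (G)
A5 → 165 (B)
= RGB(40, 221, 165)


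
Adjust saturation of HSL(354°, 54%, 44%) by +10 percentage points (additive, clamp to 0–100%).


Original S = 54%
Adjustment = +10 percentage points
New S = 54 + (10) = 64
Clamp to [0, 100] → 64
= HSL(354°, 64%, 44%)


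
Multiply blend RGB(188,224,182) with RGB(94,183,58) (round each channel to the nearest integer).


Multiply: C = A×B/255, rounded to nearest integer
R: 188×94/255 = 17672/255 ≈ 69.302 → 69
G: 224×183/255 = 40992/255 ≈ 160.753 → 161
B: 182×58/255 = 10556/255 ≈ 41.396 → 41
= RGB(69, 161, 41)


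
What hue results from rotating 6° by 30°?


New hue = (H + rotation) mod 360
New hue = (6 + 30) mod 360
= 36 mod 360
= 36°


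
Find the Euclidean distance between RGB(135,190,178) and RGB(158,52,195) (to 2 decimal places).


d = √[(R₁-R₂)² + (G₁-G₂)² + (B₁-B₂)²]
d = √[(135-158)² + (190-52)² + (178-195)²]
d = √[529 + 19044 + 289]
d = √19862
d ≈ 140.93


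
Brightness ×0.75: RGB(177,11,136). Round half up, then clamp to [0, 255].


Multiply each channel by 0.75, round half up, clamp to [0, 255]
R: 177×0.75 = 132.75 → round → 133
G: 11×0.75 = 8.25 → round → 8
B: 136×0.75 = 102
= RGB(133, 8, 102)


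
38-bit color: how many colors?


Colors = 2^bits = 2^38
= 274,877,906,944 colors


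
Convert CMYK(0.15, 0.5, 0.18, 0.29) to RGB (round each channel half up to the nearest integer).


R = 255 × (1-C) × (1-K) = 255 × 0.85 × 0.71 = 153.8925 → 154
G = 255 × (1-M) × (1-K) = 255 × 0.50 × 0.71 = 90.525 → 91
B = 255 × (1-Y) × (1-K) = 255 × 0.82 × 0.71 = 148.461 → 148
= RGB(154, 91, 148)


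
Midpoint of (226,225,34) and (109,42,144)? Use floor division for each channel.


Midpoint: each channel = ⌊(C₁+C₂)/2⌋
R: ⌊(226+109)/2⌋ = 167
G: ⌊(225+42)/2⌋ = 133
B: ⌊(34+144)/2⌋ = 89
= RGB(167, 133, 89)


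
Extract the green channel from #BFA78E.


Color: #BFA78E
R = BF = 191
G = A7 = 167
B = 8E = 142
Green = 167


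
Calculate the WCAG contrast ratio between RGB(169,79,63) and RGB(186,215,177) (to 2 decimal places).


Linearize each sRGB channel c=v/255: c/12.92 if c ≤ 0.04045 else ((c+0.055)/1.055)^2.4
L = 0.2126×R_lin + 0.7152×G_lin + 0.0722×B_lin
Color 1 (169,79,63):
  R=169: 169/255≈0.6627 > 0.04045 → ((0.6627+0.055)/1.055)^2.4 ≈ 0.39676
  G=79: 79/255≈0.3098 > 0.04045 → ((0.3098+0.055)/1.055)^2.4 ≈ 0.07819
  B=63: 63/255≈0.2471 > 0.04045 → ((0.2471+0.055)/1.055)^2.4 ≈ 0.04971
  L1 = 0.2126×0.39676 + 0.7152×0.07819 + 0.0722×0.04971 ≈ 0.14386
Color 2 (186,215,177):
  R=186: 186/255≈0.7294 > 0.04045 → ((0.7294+0.055)/1.055)^2.4 ≈ 0.49102
  G=215: 215/255≈0.8431 > 0.04045 → ((0.8431+0.055)/1.055)^2.4 ≈ 0.67954
  B=177: 177/255≈0.6941 > 0.04045 → ((0.6941+0.055)/1.055)^2.4 ≈ 0.43966
  L2 = 0.2126×0.49102 + 0.7152×0.67954 + 0.0722×0.43966 ≈ 0.62214
Lighter = 0.62214, Darker = 0.14386
Ratio = (L_lighter + 0.05) / (L_darker + 0.05)
Ratio = (0.62214 + 0.05) / (0.14386 + 0.05) = 0.67214 / 0.19386 ≈ 3.4672
Ratio ≈ 3.47:1


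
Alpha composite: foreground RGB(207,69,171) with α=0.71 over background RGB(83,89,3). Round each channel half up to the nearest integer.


C = α×F + (1-α)×B, with 1-α = 0.29
R: 0.71×207 + 0.29×83 = 146.97 + 24.07 = 171.04 → 171
G: 0.71×69 + 0.29×89 = 48.99 + 25.81 = 74.80 → 75
B: 0.71×171 + 0.29×3 = 121.41 + 0.87 = 122.28 → 122
= RGB(171, 75, 122)


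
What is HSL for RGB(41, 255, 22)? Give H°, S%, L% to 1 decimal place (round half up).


Normalize: R'=41/255≈0.1608, G'=255/255≈1.0000, B'=22/255≈0.0863
Max=255/255, Min=22/255, Δ=Max-Min=233/255
L = (Max+Min)/2 = (255+22)/510 = 277/510 = 0.54313… → L = 54.3%
L > 0.5 → S = Δ/(2-Max-Min) = 233/(510-255-22) = 233/233 = 1 → S = 100.0%
(the 1/255 factors cancel in S and H, so raw channel differences can be used)
Max is G' → H = 60 × ((B-R)/Δ + 2) = 60 × ((22-41)/233 + 2)
  -19/233 + 2 = -0.0815… + 2 = 1.9184…
  H = 60 × 1.9184… = 115.107…° → H = 115.1°
= HSL(115.1°, 100.0%, 54.3%)


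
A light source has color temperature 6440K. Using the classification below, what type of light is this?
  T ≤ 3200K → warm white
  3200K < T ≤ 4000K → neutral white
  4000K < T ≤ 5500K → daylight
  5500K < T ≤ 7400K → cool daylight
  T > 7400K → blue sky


Temperature: 6440K
5500K < 6440K ≤ 7400K → cool daylight
Classification: cool daylight


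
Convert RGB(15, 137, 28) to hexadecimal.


R = 15 → 0F (hex)
G = 137 → 89 (hex)
B = 28 → 1C (hex)
Hex = #0F891C


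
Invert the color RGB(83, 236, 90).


Invert: (255-R, 255-G, 255-B)
R: 255-83 = 172
G: 255-236 = 19
B: 255-90 = 165
= RGB(172, 19, 165)


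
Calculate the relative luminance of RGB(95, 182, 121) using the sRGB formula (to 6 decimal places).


Linearize each channel (sRGB transfer function): c = v/255; c_lin = c/12.92 if c ≤ 0.04045, else ((c+0.055)/1.055)^2.4
  R: 95/255 ≈ 0.372549 > 0.04045 → ((0.372549+0.055)/1.055)^2.4 ≈ 0.114435
  G: 182/255 ≈ 0.713725 > 0.04045 → ((0.713725+0.055)/1.055)^2.4 ≈ 0.467784
  B: 121/255 ≈ 0.474510 > 0.04045 → ((0.474510+0.055)/1.055)^2.4 ≈ 0.191202
R_lin = 0.114435, G_lin = 0.467784, B_lin = 0.191202
L = 0.2126×R + 0.7152×G + 0.0722×B
L = 0.2126×0.114435 + 0.7152×0.467784 + 0.0722×0.191202
L ≈ 0.372693


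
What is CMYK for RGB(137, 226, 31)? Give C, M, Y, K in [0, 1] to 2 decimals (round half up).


R'=137/255≈0.5373, G'=226/255≈0.8863, B'=31/255≈0.1216
K = 1 - max(R',G',B') = 1 - 226/255 = 29/255 = 0.11372… → 0.11
(1-R'-K)/(1-K) simplifies to (max-R)/max with max = 226:
C = (226-137)/226 = 89/226 = 0.39380… → 0.39
M = (226-226)/226 = 0/226 = 0 → 0.00
Y = (226-31)/226 = 195/226 = 0.86283… → 0.86
= CMYK(0.39, 0.00, 0.86, 0.11)


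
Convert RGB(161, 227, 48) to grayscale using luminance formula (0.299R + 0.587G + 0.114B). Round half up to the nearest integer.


Gray = 0.299×R + 0.587×G + 0.114×B
Gray = 0.299×161 + 0.587×227 + 0.114×48
Gray = 48.139 + 133.249 + 5.472
Gray = 186.860 → round half up → 187
Gray = 187


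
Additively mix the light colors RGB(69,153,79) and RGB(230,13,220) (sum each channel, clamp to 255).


Additive: each channel = min(255, C₁+C₂)
R: 69+230 = 299 → 255
G: 153+13 = 166 → 166
B: 79+220 = 299 → 255
= RGB(255, 166, 255)


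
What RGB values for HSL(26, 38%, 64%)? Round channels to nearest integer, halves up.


H=26°, S=0.38, L=0.64
C = (1-|2L-1|)×S = (1-|0.28|)×0.38 = 0.2736
H' = H/60 = 26/60 ≈ 0.4333; X = C×(1-|H' mod 2 - 1|) = 0.11856
m = L - C/2 = 0.64 - 0.1368 = 0.5032
Sector ⌊H'⌋ = 0 → (R',G',B') = (0.2736, 0.11856, 0.0)
RGB = ((R'+m)×255, (G'+m)×255, (B'+m)×255) = (198.084, 158.5488, 128.316)
Round half up → RGB(198, 159, 128)


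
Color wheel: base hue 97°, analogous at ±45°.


Base hue: 97°
Left analog: (97 - 45) mod 360 = 52°
Right analog: (97 + 45) mod 360 = 142°
Analogous hues = 52° and 142°


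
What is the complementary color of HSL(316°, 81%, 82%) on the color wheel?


Complement = opposite side of color wheel = hue + 180°
H' = (316 + 180) mod 360 = 136°
S and L unchanged.
= HSL(136°, 81%, 82%)


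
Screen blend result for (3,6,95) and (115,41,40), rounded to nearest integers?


Screen: C = 255 - (255-A)×(255-B)/255, rounded to nearest integer
R: 255 - (255-3)×(255-115)/255 = 255 - 35280/255 ≈ 255 - 138.353 = 116.647 → 117
G: 255 - (255-6)×(255-41)/255 = 255 - 53286/255 ≈ 255 - 208.965 = 46.035 → 46
B: 255 - (255-95)×(255-40)/255 = 255 - 34400/255 ≈ 255 - 134.902 = 120.098 → 120
= RGB(117, 46, 120)


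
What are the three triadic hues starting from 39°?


Triadic: equally spaced at 120° intervals
H1 = 39°
H2 = (39 + 120) mod 360 = 159°
H3 = (39 + 240) mod 360 = 279°
Triadic = 39°, 159°, 279°


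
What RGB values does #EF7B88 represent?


EF → 239 (R)
7B → 123 (G)
88 → 136 (B)
= RGB(239, 123, 136)


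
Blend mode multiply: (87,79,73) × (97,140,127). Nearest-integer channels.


Multiply: C = A×B/255, rounded to nearest integer
R: 87×97/255 = 8439/255 ≈ 33.094 → 33
G: 79×140/255 = 11060/255 ≈ 43.373 → 43
B: 73×127/255 = 9271/255 ≈ 36.357 → 36
= RGB(33, 43, 36)


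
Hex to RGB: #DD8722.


DD → 221 (R)
87 → 135 (G)
22 → 34 (B)
= RGB(221, 135, 34)


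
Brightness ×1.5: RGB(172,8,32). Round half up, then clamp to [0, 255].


Multiply each channel by 1.5, round half up, clamp to [0, 255]
R: 172×1.5 = 258 → clamp → 255
G: 8×1.5 = 12
B: 32×1.5 = 48
= RGB(255, 12, 48)


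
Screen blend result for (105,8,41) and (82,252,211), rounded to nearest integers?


Screen: C = 255 - (255-A)×(255-B)/255, rounded to nearest integer
R: 255 - (255-105)×(255-82)/255 = 255 - 25950/255 ≈ 255 - 101.765 = 153.235 → 153
G: 255 - (255-8)×(255-252)/255 = 255 - 741/255 ≈ 255 - 2.906 = 252.094 → 252
B: 255 - (255-41)×(255-211)/255 = 255 - 9416/255 ≈ 255 - 36.925 = 218.075 → 218
= RGB(153, 252, 218)


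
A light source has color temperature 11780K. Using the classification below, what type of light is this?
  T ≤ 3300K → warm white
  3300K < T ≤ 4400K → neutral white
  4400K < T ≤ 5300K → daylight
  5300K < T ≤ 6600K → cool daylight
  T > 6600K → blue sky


Temperature: 11780K
11780K > 6600K → blue sky
Classification: blue sky


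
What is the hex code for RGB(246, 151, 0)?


R = 246 → F6 (hex)
G = 151 → 97 (hex)
B = 0 → 00 (hex)
Hex = #F69700


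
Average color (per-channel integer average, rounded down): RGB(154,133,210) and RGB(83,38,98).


Midpoint: each channel = ⌊(C₁+C₂)/2⌋
R: ⌊(154+83)/2⌋ = 118
G: ⌊(133+38)/2⌋ = 85
B: ⌊(210+98)/2⌋ = 154
= RGB(118, 85, 154)


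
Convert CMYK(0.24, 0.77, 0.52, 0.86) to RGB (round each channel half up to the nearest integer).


R = 255 × (1-C) × (1-K) = 255 × 0.76 × 0.14 = 27.132 → 27
G = 255 × (1-M) × (1-K) = 255 × 0.23 × 0.14 = 8.211 → 8
B = 255 × (1-Y) × (1-K) = 255 × 0.48 × 0.14 = 17.136 → 17
= RGB(27, 8, 17)


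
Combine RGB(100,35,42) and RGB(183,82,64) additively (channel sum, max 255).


Additive: each channel = min(255, C₁+C₂)
R: 100+183 = 283 → 255
G: 35+82 = 117 → 117
B: 42+64 = 106 → 106
= RGB(255, 117, 106)


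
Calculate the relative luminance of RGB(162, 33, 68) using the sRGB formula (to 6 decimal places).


Linearize each channel (sRGB transfer function): c = v/255; c_lin = c/12.92 if c ≤ 0.04045, else ((c+0.055)/1.055)^2.4
  R: 162/255 ≈ 0.635294 > 0.04045 → ((0.635294+0.055)/1.055)^2.4 ≈ 0.361307
  G: 33/255 ≈ 0.129412 > 0.04045 → ((0.129412+0.055)/1.055)^2.4 ≈ 0.015209
  B: 68/255 ≈ 0.266667 > 0.04045 → ((0.266667+0.055)/1.055)^2.4 ≈ 0.057805
R_lin = 0.361307, G_lin = 0.015209, B_lin = 0.057805
L = 0.2126×R + 0.7152×G + 0.0722×B
L = 0.2126×0.361307 + 0.7152×0.015209 + 0.0722×0.057805
L ≈ 0.091865


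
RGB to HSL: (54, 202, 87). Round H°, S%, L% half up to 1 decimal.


Normalize: R'=54/255≈0.2118, G'=202/255≈0.7922, B'=87/255≈0.3412
Max=202/255, Min=54/255, Δ=Max-Min=148/255
L = (Max+Min)/2 = (202+54)/510 = 256/510 = 0.50196… → L = 50.2%
L > 0.5 → S = Δ/(2-Max-Min) = 148/(510-202-54) = 148/254 = 0.58267… → S = 58.3%
(the 1/255 factors cancel in S and H, so raw channel differences can be used)
Max is G' → H = 60 × ((B-R)/Δ + 2) = 60 × ((87-54)/148 + 2)
  33/148 + 2 = 0.2229… + 2 = 2.2229…
  H = 60 × 2.2229… = 133.378…° → H = 133.4°
= HSL(133.4°, 58.3%, 50.2%)


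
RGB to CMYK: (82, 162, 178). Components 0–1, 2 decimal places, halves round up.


R'=82/255≈0.3216, G'=162/255≈0.6353, B'=178/255≈0.6980
K = 1 - max(R',G',B') = 1 - 178/255 = 77/255 = 0.30196… → 0.30
(1-R'-K)/(1-K) simplifies to (max-R)/max with max = 178:
C = (178-82)/178 = 96/178 = 0.53932… → 0.54
M = (178-162)/178 = 16/178 = 0.08988… → 0.09
Y = (178-178)/178 = 0/178 = 0 → 0.00
= CMYK(0.54, 0.09, 0.00, 0.30)


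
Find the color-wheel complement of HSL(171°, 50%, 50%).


Complement = opposite side of color wheel = hue + 180°
H' = (171 + 180) mod 360 = 351°
S and L unchanged.
= HSL(351°, 50%, 50%)


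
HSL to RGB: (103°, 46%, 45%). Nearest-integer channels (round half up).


H=103°, S=0.46, L=0.45
C = (1-|2L-1|)×S = (1-|-0.10|)×0.46 = 0.414
H' = H/60 = 103/60 ≈ 1.7167; X = C×(1-|H' mod 2 - 1|) = 0.1173
m = L - C/2 = 0.45 - 0.207 = 0.243
Sector ⌊H'⌋ = 1 → (R',G',B') = (0.1173, 0.414, 0.0)
RGB = ((R'+m)×255, (G'+m)×255, (B'+m)×255) = (91.8765, 167.535, 61.965)
Round half up → RGB(92, 168, 62)


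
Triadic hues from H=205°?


Triadic: equally spaced at 120° intervals
H1 = 205°
H2 = (205 + 120) mod 360 = 325°
H3 = (205 + 240) mod 360 = 85°
Triadic = 205°, 325°, 85°


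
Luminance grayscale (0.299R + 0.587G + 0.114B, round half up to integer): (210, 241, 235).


Gray = 0.299×R + 0.587×G + 0.114×B
Gray = 0.299×210 + 0.587×241 + 0.114×235
Gray = 62.790 + 141.467 + 26.790
Gray = 231.047 → round half up → 231
Gray = 231


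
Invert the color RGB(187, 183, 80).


Invert: (255-R, 255-G, 255-B)
R: 255-187 = 68
G: 255-183 = 72
B: 255-80 = 175
= RGB(68, 72, 175)
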